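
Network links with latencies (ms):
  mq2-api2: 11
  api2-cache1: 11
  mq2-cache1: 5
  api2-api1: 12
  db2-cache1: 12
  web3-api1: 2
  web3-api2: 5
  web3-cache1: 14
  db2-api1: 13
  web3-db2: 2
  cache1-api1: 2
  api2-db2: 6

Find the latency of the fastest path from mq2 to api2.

11

Some routes from mq2 to api2:
mq2→cache1→api1→web3→db2→api2: 5 + 2 + 2 + 2 + 6 = 17
mq2→cache1→api2: 5 + 11 = 16
mq2→api2: 11
mq2→cache1→api1→web3→api2: 5 + 2 + 2 + 5 = 14
Shortest: 11 ms.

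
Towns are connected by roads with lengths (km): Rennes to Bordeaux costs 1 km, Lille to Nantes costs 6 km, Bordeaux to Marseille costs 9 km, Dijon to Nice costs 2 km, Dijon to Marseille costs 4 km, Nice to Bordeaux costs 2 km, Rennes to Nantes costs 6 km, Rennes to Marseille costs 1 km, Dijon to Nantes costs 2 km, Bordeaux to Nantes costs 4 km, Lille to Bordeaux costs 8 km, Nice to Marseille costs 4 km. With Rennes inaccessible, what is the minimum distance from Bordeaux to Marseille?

A few of the Bordeaux→Marseille routes:
Bordeaux → Nice → Dijon → Marseille: 2 + 2 + 4 = 8
Bordeaux → Nantes → Dijon → Marseille: 4 + 2 + 4 = 10
Bordeaux → Marseille: 9
Bordeaux → Lille → Nantes → Dijon → Marseille: 8 + 6 + 2 + 4 = 20
Bordeaux → Nantes → Dijon → Nice → Marseille: 4 + 2 + 2 + 4 = 12
Bordeaux → Nice → Marseille: 2 + 4 = 6
Shortest: 6 km.

6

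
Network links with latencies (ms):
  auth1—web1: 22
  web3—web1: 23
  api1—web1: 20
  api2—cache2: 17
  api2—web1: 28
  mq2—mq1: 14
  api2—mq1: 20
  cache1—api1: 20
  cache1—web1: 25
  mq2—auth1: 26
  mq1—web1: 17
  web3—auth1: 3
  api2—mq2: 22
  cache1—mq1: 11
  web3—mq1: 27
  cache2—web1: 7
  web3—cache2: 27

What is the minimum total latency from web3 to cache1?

38

Some routes from web3 to cache1:
web3 → web1 → cache1: 23 + 25 = 48
web3 → mq1 → cache1: 27 + 11 = 38
web3 → auth1 → web1 → cache1: 3 + 22 + 25 = 50
Best route has total 38 ms.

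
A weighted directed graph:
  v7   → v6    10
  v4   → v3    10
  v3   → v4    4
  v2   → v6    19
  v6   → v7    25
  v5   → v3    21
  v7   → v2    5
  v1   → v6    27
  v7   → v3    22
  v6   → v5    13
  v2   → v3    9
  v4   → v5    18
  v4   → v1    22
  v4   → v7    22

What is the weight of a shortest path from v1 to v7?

52

Candidate routes:
v1 → v6 → v7: 27 + 25 = 52
v1 → v6 → v5 → v3 → v4 → v7: 27 + 13 + 21 + 4 + 22 = 87
The minimum is 52.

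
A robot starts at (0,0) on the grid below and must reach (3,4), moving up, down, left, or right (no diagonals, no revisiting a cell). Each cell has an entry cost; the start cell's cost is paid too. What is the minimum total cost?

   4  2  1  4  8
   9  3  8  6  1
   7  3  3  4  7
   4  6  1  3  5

Cheapest: (0,0) → (0,1) → (1,1) → (2,1) → (2,2) → (3,2) → (3,3) → (3,4)
  4 + 2 + 3 + 3 + 3 + 1 + 3 + 5 = 24

24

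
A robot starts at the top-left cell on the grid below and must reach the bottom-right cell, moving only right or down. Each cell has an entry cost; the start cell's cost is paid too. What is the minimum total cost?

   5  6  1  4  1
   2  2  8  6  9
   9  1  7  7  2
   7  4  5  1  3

Path r0c0→r1c0→r1c1→r2c1→r3c1→r3c2→r3c3→r3c4: 5 + 2 + 2 + 1 + 4 + 5 + 1 + 3 = 23.

23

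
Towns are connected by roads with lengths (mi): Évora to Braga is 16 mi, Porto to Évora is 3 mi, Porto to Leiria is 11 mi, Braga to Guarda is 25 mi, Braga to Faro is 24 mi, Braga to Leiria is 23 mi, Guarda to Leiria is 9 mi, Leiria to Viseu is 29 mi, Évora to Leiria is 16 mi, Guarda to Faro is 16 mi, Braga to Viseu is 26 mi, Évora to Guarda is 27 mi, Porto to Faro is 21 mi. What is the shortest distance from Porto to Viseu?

Checking several routes:
Porto - Évora - Guarda - Leiria - Viseu: 3 + 27 + 9 + 29 = 68
Porto - Leiria - Braga - Viseu: 11 + 23 + 26 = 60
Porto - Leiria - Viseu: 11 + 29 = 40
Porto - Évora - Braga - Viseu: 3 + 16 + 26 = 45
Porto - Évora - Leiria - Viseu: 3 + 16 + 29 = 48
Best route has total 40 mi.

40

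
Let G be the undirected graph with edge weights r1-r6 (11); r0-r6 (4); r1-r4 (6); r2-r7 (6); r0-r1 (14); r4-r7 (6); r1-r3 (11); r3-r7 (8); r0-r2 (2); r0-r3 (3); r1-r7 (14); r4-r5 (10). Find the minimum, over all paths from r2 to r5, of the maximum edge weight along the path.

10

Checking several routes:
r2-r0-r3-r7-r4-r5: max(2, 3, 8, 6, 10) = 10
r2-r0-r3-r1-r4-r5: max(2, 3, 11, 6, 10) = 11
r2-r7-r4-r5: max(6, 6, 10) = 10
Best route has worst link 10.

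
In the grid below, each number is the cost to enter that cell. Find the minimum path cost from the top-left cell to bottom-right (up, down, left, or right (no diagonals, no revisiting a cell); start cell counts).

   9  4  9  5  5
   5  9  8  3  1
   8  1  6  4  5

Cheapest: [0,0] → [0,1] → [0,2] → [0,3] → [1,3] → [1,4] → [2,4]
  9 + 4 + 9 + 5 + 3 + 1 + 5 = 36

36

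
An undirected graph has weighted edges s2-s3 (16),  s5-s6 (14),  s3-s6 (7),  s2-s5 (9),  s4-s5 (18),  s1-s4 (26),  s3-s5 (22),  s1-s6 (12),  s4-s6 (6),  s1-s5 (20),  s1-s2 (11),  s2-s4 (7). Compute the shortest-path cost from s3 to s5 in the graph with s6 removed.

22

Paths from s3 to s5 avoiding s6:
s3-s5: 22
s3-s2-s5: 16 + 9 = 25
s3-s2-s4-s1-s5: 16 + 7 + 26 + 20 = 69
s3-s2-s1-s5: 16 + 11 + 20 = 47
s3-s2-s4-s5: 16 + 7 + 18 = 41
s3-s2-s1-s4-s5: 16 + 11 + 26 + 18 = 71
Shortest: 22.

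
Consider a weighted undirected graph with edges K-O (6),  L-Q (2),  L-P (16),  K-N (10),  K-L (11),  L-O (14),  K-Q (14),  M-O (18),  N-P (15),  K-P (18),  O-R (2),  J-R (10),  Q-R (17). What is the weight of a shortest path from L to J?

Comparing a few candidate routes:
L→K→O→R→J: 11 + 6 + 2 + 10 = 29
L→O→R→J: 14 + 2 + 10 = 26
L→Q→K→O→R→J: 2 + 14 + 6 + 2 + 10 = 34
L→K→Q→R→J: 11 + 14 + 17 + 10 = 52
L→Q→R→J: 2 + 17 + 10 = 29
Best route has total 26.

26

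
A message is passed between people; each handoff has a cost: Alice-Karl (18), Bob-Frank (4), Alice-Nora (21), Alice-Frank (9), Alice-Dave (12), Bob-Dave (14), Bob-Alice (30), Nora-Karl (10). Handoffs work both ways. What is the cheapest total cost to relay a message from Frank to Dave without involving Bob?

Candidate routes:
Frank-Alice-Dave: 9 + 12 = 21
The minimum is 21.

21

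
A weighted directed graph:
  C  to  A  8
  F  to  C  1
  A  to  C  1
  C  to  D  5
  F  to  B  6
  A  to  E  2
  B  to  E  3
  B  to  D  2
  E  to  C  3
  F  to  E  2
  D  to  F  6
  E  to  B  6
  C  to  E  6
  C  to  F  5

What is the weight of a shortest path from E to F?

Paths from E to F:
E→C→D→F: 3 + 5 + 6 = 14
E→C→F: 3 + 5 = 8
E→B→D→F: 6 + 2 + 6 = 14
The minimum is 8.

8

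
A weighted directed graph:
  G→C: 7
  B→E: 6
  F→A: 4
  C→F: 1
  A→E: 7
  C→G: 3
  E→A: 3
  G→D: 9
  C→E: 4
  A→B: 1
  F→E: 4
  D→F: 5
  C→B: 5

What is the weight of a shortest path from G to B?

12

Comparing a few candidate routes:
G→C→F→A→B: 7 + 1 + 4 + 1 = 13
G→C→B: 7 + 5 = 12
G→C→E→A→B: 7 + 4 + 3 + 1 = 15
Shortest: 12.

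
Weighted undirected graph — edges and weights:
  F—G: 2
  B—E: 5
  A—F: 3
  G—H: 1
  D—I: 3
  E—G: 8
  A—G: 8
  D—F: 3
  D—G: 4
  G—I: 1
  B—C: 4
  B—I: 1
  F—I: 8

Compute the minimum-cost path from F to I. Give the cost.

3

Comparing a few candidate routes:
F -> I: 8
F -> G -> I: 2 + 1 = 3
F -> D -> I: 3 + 3 = 6
Best route has total 3.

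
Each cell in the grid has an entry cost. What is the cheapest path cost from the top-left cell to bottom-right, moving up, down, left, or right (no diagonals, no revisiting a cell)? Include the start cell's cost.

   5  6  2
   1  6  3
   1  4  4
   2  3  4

One optimal route is r0c0 → r1c0 → r2c0 → r3c0 → r3c1 → r3c2.
Its cost is 5 + 1 + 1 + 2 + 3 + 4 = 16.

16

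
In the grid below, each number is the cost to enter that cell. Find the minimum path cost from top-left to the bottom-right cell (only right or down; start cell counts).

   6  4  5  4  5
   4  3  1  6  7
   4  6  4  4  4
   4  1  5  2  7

Best path: [0,0] [0,1] [1,1] [1,2] [2,2] [2,3] [3,3] [3,4]
Cost: 6 + 4 + 3 + 1 + 4 + 4 + 2 + 7 = 31

31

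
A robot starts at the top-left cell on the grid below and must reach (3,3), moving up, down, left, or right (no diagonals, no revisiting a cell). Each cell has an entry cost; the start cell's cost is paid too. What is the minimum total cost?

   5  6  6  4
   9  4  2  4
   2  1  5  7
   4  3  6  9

Take r0c0 -> r0c1 -> r1c1 -> r2c1 -> r3c1 -> r3c2 -> r3c3 for a total of 5 + 6 + 4 + 1 + 3 + 6 + 9 = 34.

34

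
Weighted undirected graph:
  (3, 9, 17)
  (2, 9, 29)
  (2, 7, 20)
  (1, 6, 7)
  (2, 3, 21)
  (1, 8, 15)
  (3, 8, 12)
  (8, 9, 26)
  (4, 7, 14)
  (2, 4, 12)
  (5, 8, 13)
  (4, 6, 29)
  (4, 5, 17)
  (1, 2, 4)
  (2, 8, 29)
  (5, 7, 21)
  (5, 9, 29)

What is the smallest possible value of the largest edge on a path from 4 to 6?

12

Checking several routes:
4 -> 2 -> 1 -> 6: max(12, 4, 7) = 12
4 -> 7 -> 2 -> 3 -> 8 -> 1 -> 6: max(14, 20, 21, 12, 15, 7) = 21
4 -> 7 -> 5 -> 8 -> 3 -> 2 -> 1 -> 6: max(14, 21, 13, 12, 21, 4, 7) = 21
4 -> 7 -> 5 -> 8 -> 1 -> 6: max(14, 21, 13, 15, 7) = 21
4 -> 5 -> 8 -> 1 -> 6: max(17, 13, 15, 7) = 17
4 -> 7 -> 2 -> 1 -> 6: max(14, 20, 4, 7) = 20
Best route has worst link 12.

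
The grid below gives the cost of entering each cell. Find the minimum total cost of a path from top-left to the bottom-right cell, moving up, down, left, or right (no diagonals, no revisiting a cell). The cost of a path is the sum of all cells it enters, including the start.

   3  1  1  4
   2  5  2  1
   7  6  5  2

10

Path (0,0) -> (0,1) -> (0,2) -> (1,2) -> (1,3) -> (2,3): 3 + 1 + 1 + 2 + 1 + 2 = 10.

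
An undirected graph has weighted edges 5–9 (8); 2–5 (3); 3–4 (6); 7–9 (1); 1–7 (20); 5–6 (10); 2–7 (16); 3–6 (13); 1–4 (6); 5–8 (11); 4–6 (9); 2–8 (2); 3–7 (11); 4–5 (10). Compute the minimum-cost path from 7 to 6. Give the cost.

A few of the 7→6 routes:
7 → 3 → 4 → 6: 11 + 6 + 9 = 26
7 → 9 → 5 → 6: 1 + 8 + 10 = 19
7 → 3 → 6: 11 + 13 = 24
Shortest: 19.

19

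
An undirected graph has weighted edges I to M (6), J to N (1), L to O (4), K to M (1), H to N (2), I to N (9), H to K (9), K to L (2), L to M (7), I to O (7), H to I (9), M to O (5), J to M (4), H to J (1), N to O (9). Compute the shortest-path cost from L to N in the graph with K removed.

Checking several routes:
L -> M -> J -> N: 7 + 4 + 1 = 12
L -> O -> M -> J -> H -> N: 4 + 5 + 4 + 1 + 2 = 16
L -> O -> M -> J -> N: 4 + 5 + 4 + 1 = 14
L -> O -> N: 4 + 9 = 13
L -> M -> J -> H -> N: 7 + 4 + 1 + 2 = 14
The minimum is 12.

12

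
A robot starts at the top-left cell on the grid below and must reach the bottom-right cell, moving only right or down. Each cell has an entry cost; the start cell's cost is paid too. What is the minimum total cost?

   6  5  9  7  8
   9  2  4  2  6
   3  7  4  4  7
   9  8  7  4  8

35

Best path: (0,0) (0,1) (1,1) (1,2) (1,3) (2,3) (3,3) (3,4)
Cost: 6 + 5 + 2 + 4 + 2 + 4 + 4 + 8 = 35
For comparison, the top-then-right route costs 56.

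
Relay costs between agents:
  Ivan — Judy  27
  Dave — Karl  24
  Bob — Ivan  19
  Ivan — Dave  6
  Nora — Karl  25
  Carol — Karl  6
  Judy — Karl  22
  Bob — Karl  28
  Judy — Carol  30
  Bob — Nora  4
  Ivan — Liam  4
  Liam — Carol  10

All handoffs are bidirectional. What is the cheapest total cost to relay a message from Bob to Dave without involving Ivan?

52

Candidate routes:
Bob → Nora → Karl → Dave: 4 + 25 + 24 = 53
Bob → Karl → Dave: 28 + 24 = 52
The minimum is 52.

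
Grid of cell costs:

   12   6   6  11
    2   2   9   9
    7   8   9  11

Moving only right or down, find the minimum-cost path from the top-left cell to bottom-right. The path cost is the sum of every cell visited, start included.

One optimal route is (0,0)→(1,0)→(1,1)→(2,1)→(2,2)→(2,3).
Its cost is 12 + 2 + 2 + 8 + 9 + 11 = 44.
For comparison, the top-then-right route costs 55.

44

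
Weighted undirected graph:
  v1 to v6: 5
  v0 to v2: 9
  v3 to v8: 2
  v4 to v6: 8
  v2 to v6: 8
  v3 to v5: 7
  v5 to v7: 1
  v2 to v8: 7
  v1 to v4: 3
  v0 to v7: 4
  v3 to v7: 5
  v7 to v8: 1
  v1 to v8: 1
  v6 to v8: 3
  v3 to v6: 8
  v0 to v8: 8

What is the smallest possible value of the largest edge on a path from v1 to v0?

Checking several routes:
v1-v6-v8-v7-v0: max(5, 3, 1, 4) = 5
v1-v8-v7-v0: max(1, 1, 4) = 4
v1-v6-v8-v3-v7-v0: max(5, 3, 2, 5, 4) = 5
v1-v8-v3-v5-v7-v0: max(1, 2, 7, 1, 4) = 7
v1-v8-v3-v7-v0: max(1, 2, 5, 4) = 5
The minimum achievable maximum is 4.

4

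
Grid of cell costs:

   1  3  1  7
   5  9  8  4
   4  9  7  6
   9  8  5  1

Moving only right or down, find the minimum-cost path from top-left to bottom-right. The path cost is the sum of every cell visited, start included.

23

Best path: r0c0→r0c1→r0c2→r0c3→r1c3→r2c3→r3c3
Cost: 1 + 3 + 1 + 7 + 4 + 6 + 1 = 23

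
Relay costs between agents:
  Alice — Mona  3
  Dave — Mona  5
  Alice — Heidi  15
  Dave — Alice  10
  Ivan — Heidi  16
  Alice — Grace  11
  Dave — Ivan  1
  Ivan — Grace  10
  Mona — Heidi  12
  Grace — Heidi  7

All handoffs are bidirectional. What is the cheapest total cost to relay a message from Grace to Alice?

11

Checking several routes:
Grace-Alice: 11
Grace-Ivan-Dave-Mona-Alice: 10 + 1 + 5 + 3 = 19
Grace-Ivan-Dave-Alice: 10 + 1 + 10 = 21
Grace-Heidi-Alice: 7 + 15 = 22
Shortest: 11.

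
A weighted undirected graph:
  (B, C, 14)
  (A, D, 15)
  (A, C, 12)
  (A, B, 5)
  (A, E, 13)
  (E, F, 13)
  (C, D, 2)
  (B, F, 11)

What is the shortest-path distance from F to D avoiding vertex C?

31

Routes from F to D avoiding C:
F → E → A → D: 13 + 13 + 15 = 41
F → B → A → D: 11 + 5 + 15 = 31
Best route has total 31.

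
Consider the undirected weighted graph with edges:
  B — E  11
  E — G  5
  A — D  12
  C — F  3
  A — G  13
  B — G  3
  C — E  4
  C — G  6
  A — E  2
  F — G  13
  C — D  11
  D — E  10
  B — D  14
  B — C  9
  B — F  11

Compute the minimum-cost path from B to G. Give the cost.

3

Checking several routes:
B→E→G: 11 + 5 = 16
B→C→E→G: 9 + 4 + 5 = 18
B→G: 3
B→C→G: 9 + 6 = 15
Best route has total 3.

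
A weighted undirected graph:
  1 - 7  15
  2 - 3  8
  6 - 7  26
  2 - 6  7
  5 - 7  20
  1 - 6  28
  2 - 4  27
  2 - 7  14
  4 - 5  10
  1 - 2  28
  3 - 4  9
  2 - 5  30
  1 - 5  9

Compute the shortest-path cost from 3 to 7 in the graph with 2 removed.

39

Routes from 3 to 7 avoiding 2:
3 -> 4 -> 5 -> 1 -> 7: 9 + 10 + 9 + 15 = 43
3 -> 4 -> 5 -> 7: 9 + 10 + 20 = 39
3 -> 4 -> 5 -> 1 -> 6 -> 7: 9 + 10 + 9 + 28 + 26 = 82
Shortest: 39.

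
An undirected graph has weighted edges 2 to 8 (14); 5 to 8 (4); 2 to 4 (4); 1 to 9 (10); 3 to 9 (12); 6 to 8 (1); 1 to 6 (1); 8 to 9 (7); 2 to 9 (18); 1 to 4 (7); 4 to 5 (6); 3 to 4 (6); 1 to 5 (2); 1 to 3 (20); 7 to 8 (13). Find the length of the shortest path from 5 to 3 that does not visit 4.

22

Some routes from 5 to 3 avoiding 4:
5 - 1 - 6 - 8 - 9 - 3: 2 + 1 + 1 + 7 + 12 = 23
5 - 1 - 9 - 3: 2 + 10 + 12 = 24
5 - 1 - 3: 2 + 20 = 22
5 - 8 - 9 - 3: 4 + 7 + 12 = 23
Best route has total 22.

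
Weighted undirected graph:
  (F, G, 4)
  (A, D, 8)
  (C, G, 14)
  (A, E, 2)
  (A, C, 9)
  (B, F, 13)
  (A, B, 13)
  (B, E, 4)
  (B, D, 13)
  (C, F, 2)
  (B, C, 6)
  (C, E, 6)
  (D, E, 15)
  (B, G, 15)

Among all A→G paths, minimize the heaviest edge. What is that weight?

6

Comparing a few candidate routes:
A - B - E - C - F - G: max(13, 4, 6, 2, 4) = 13
A - B - C - F - G: max(13, 6, 2, 4) = 13
A - C - F - G: max(9, 2, 4) = 9
A - E - C - F - G: max(2, 6, 2, 4) = 6
A - E - B - C - F - G: max(2, 4, 6, 2, 4) = 6
The minimum achievable maximum is 6.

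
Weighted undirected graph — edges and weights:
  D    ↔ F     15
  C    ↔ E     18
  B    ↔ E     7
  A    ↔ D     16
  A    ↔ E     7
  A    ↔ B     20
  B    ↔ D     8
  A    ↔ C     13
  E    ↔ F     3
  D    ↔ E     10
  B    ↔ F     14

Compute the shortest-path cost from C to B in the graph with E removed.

Routes from C to B avoiding E:
C → A → B: 13 + 20 = 33
C → A → D → B: 13 + 16 + 8 = 37
C → A → D → F → B: 13 + 16 + 15 + 14 = 58
The minimum is 33.

33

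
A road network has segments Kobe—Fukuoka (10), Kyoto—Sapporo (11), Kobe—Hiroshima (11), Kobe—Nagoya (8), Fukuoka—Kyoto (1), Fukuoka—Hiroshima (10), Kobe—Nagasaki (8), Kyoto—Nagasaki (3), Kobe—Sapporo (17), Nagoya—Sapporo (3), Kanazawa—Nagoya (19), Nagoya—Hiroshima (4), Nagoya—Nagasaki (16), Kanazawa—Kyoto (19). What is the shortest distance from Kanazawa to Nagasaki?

22

Comparing a few candidate routes:
Kanazawa→Kyoto→Nagasaki: 19 + 3 = 22
Kanazawa→Nagoya→Nagasaki: 19 + 16 = 35
Kanazawa→Nagoya→Kobe→Nagasaki: 19 + 8 + 8 = 35
Shortest: 22.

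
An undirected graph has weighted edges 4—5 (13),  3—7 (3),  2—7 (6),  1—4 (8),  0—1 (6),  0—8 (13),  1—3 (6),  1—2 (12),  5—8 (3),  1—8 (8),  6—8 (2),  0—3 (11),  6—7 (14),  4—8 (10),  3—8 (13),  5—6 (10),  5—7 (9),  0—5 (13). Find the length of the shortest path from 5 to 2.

Checking several routes:
5 - 7 - 2: 9 + 6 = 15
5 - 8 - 3 - 7 - 2: 3 + 13 + 3 + 6 = 25
5 - 8 - 1 - 2: 3 + 8 + 12 = 23
The minimum is 15.

15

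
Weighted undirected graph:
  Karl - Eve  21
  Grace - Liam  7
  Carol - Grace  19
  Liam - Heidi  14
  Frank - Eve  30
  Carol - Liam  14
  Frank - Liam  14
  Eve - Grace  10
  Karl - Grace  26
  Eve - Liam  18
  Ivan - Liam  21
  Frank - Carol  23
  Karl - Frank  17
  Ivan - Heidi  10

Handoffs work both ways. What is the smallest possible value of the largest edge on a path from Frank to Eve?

14

Comparing a few candidate routes:
Frank → Carol → Grace → Eve: max(23, 19, 10) = 23
Frank → Liam → Carol → Grace → Eve: max(14, 14, 19, 10) = 19
Frank → Liam → Eve: max(14, 18) = 18
Frank → Liam → Grace → Eve: max(14, 7, 10) = 14
Frank → Karl → Eve: max(17, 21) = 21
Frank → Carol → Grace → Liam → Eve: max(23, 19, 7, 18) = 23
Smallest bottleneck: 14.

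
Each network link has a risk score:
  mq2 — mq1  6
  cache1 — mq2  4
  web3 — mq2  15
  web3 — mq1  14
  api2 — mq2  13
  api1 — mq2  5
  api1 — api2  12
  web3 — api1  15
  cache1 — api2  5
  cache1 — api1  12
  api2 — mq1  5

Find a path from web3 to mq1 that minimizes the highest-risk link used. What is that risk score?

Comparing a few candidate routes:
web3→mq2→mq1: max(15, 6) = 15
web3→mq1: max(14) = 14
web3→mq2→cache1→api2→mq1: max(15, 4, 5, 5) = 15
Best route has worst link 14.

14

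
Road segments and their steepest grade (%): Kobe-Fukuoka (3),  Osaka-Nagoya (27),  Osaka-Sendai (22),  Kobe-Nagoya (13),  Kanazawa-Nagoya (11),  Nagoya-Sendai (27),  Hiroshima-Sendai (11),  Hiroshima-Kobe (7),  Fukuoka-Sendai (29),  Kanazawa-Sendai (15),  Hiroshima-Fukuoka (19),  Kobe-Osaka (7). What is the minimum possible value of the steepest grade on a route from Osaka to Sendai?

A few of the Osaka→Sendai routes:
Osaka - Kobe - Fukuoka - Hiroshima - Sendai: max(7, 3, 19, 11) = 19
Osaka - Kobe - Nagoya - Kanazawa - Sendai: max(7, 13, 11, 15) = 15
Osaka - Kobe - Hiroshima - Sendai: max(7, 7, 11) = 11
Osaka - Sendai: max(22) = 22
The minimum achievable maximum is 11%.

11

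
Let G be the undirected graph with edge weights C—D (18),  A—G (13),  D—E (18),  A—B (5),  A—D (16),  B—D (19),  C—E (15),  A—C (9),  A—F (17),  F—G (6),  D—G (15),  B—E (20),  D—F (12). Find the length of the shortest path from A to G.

A few of the A→G routes:
A - D - G: 16 + 15 = 31
A - G: 13
A - F - G: 17 + 6 = 23
A - D - F - G: 16 + 12 + 6 = 34
A - B - D - G: 5 + 19 + 15 = 39
Best route has total 13.

13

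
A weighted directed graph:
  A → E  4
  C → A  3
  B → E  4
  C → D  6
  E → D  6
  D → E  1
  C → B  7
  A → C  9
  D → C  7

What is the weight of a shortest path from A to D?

Routes from A to D:
A - C - D: 9 + 6 = 15
A - C - B - E - D: 9 + 7 + 4 + 6 = 26
A - E - D: 4 + 6 = 10
Best route has total 10.

10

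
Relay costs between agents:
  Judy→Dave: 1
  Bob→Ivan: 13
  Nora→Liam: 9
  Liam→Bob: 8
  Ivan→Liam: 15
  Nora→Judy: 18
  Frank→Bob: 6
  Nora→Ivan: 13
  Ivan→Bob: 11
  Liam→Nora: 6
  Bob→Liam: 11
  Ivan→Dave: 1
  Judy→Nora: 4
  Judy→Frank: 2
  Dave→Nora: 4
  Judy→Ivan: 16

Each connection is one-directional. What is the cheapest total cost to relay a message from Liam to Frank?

Routes from Liam to Frank:
Liam → Nora → Judy → Frank: 6 + 18 + 2 = 26
Liam → Bob → Ivan → Dave → Nora → Judy → Frank: 8 + 13 + 1 + 4 + 18 + 2 = 46
The minimum is 26.

26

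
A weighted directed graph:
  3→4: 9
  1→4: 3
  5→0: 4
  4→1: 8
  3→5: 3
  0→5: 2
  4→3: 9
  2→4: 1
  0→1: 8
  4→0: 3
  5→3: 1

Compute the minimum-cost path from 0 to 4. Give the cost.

Paths from 0 to 4:
0 -> 1 -> 4: 8 + 3 = 11
0 -> 5 -> 3 -> 4: 2 + 1 + 9 = 12
The minimum is 11.

11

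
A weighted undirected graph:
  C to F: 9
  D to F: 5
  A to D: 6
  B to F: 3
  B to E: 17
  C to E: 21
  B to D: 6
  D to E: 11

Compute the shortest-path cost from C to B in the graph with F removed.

38

Paths from C to B avoiding F:
C → E → B: 21 + 17 = 38
C → E → D → B: 21 + 11 + 6 = 38
Shortest: 38.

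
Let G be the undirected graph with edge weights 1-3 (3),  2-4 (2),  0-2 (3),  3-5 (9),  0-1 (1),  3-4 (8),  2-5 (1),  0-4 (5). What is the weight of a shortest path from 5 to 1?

5

A few of the 5→1 routes:
5 → 2 → 0 → 4 → 3 → 1: 1 + 3 + 5 + 8 + 3 = 20
5 → 3 → 4 → 0 → 1: 9 + 8 + 5 + 1 = 23
5 → 2 → 0 → 1: 1 + 3 + 1 = 5
5 → 3 → 1: 9 + 3 = 12
5 → 2 → 4 → 3 → 1: 1 + 2 + 8 + 3 = 14
5 → 2 → 4 → 0 → 1: 1 + 2 + 5 + 1 = 9
Shortest: 5.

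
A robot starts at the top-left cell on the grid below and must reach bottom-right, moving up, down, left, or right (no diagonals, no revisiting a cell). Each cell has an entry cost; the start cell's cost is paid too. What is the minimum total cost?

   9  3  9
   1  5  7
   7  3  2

Path [0,0] [1,0] [1,1] [2,1] [2,2]: 9 + 1 + 5 + 3 + 2 = 20.

20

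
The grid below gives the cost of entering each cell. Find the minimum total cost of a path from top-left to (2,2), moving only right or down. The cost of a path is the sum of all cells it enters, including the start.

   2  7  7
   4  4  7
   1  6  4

17

Cheapest: [0,0] → [1,0] → [2,0] → [2,1] → [2,2]
  2 + 4 + 1 + 6 + 4 = 17
(Top row then right column would cost 27.)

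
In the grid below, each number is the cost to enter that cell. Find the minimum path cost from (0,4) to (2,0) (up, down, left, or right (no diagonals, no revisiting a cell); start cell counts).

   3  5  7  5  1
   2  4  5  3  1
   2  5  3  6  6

Take r0c4 -> r1c4 -> r1c3 -> r1c2 -> r1c1 -> r1c0 -> r2c0 for a total of 1 + 1 + 3 + 5 + 4 + 2 + 2 = 18.

18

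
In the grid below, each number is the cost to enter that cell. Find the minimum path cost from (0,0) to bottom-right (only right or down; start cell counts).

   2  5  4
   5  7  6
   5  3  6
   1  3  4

20

Take (0,0)→(1,0)→(2,0)→(3,0)→(3,1)→(3,2) for a total of 2 + 5 + 5 + 1 + 3 + 4 = 20.
(Top row then right column would cost 27.)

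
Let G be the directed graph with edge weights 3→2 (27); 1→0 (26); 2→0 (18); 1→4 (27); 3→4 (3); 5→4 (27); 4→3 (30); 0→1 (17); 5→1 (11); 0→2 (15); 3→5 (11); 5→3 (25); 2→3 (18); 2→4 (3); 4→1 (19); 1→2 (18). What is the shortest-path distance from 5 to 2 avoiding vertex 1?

52

Candidate routes:
5-4-3-2: 27 + 30 + 27 = 84
5-3-2: 25 + 27 = 52
Shortest: 52.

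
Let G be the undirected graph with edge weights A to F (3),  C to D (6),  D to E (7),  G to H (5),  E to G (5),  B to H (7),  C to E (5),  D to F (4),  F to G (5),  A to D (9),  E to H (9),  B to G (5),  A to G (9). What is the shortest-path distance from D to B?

Checking several routes:
D-E-G-B: 7 + 5 + 5 = 17
D-F-G-B: 4 + 5 + 5 = 14
D-F-A-G-B: 4 + 3 + 9 + 5 = 21
D-F-G-H-B: 4 + 5 + 5 + 7 = 21
D-C-E-G-B: 6 + 5 + 5 + 5 = 21
The minimum is 14.

14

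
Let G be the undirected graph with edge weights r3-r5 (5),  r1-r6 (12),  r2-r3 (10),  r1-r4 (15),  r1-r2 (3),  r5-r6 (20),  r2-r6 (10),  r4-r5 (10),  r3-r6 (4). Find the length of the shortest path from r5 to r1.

18

Checking several routes:
r5-r4-r1: 10 + 15 = 25
r5-r3-r6-r2-r1: 5 + 4 + 10 + 3 = 22
r5-r6-r1: 20 + 12 = 32
r5-r3-r6-r1: 5 + 4 + 12 = 21
r5-r3-r2-r1: 5 + 10 + 3 = 18
Shortest: 18.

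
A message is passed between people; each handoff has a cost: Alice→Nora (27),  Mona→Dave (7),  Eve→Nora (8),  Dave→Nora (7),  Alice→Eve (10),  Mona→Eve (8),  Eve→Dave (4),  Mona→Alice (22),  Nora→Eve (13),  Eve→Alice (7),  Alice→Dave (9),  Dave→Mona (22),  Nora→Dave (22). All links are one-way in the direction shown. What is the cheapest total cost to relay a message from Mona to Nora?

14

Comparing a few candidate routes:
Mona-Eve-Dave-Nora: 8 + 4 + 7 = 19
Mona-Dave-Nora: 7 + 7 = 14
Mona-Eve-Nora: 8 + 8 = 16
The minimum is 14.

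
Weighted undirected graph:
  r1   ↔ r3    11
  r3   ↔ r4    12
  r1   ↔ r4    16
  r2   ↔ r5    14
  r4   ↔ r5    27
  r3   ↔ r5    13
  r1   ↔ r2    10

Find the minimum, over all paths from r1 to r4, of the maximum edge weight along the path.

12

Paths from r1 to r4:
r1 → r3 → r4: max(11, 12) = 12
r1 → r2 → r5 → r4: max(10, 14, 27) = 27
r1 → r3 → r5 → r4: max(11, 13, 27) = 27
r1 → r2 → r5 → r3 → r4: max(10, 14, 13, 12) = 14
r1 → r4: max(16) = 16
The minimum achievable maximum is 12.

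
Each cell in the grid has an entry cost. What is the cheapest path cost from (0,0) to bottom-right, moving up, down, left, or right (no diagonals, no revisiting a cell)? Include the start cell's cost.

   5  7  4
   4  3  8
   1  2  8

Cheapest: [0,0] [1,0] [2,0] [2,1] [2,2]
  5 + 4 + 1 + 2 + 8 = 20

20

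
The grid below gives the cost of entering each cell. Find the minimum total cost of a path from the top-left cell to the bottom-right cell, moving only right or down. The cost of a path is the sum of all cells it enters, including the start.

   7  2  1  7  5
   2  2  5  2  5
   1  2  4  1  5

Best path: r0c0 r1c0 r2c0 r2c1 r2c2 r2c3 r2c4
Cost: 7 + 2 + 1 + 2 + 4 + 1 + 5 = 22
(Top row then right column would cost 32.)

22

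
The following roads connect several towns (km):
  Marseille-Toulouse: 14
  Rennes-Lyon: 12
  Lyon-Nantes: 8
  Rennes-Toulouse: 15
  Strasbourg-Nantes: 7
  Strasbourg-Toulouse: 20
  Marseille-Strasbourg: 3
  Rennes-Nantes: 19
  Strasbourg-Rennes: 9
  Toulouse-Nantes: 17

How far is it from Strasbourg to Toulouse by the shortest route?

A few of the Strasbourg→Toulouse routes:
Strasbourg→Nantes→Rennes→Toulouse: 7 + 19 + 15 = 41
Strasbourg→Marseille→Toulouse: 3 + 14 = 17
Strasbourg→Nantes→Toulouse: 7 + 17 = 24
Strasbourg→Nantes→Lyon→Rennes→Toulouse: 7 + 8 + 12 + 15 = 42
Strasbourg→Toulouse: 20
Strasbourg→Rennes→Toulouse: 9 + 15 = 24
Shortest: 17 km.

17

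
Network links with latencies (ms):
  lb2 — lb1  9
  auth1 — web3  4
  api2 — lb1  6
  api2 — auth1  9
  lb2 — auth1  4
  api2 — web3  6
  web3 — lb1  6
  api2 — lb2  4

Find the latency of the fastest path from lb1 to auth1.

10

A few of the lb1→auth1 routes:
lb1 - lb2 - auth1: 9 + 4 = 13
lb1 - api2 - auth1: 6 + 9 = 15
lb1 - api2 - lb2 - auth1: 6 + 4 + 4 = 14
lb1 - api2 - web3 - auth1: 6 + 6 + 4 = 16
lb1 - web3 - auth1: 6 + 4 = 10
Best route has total 10 ms.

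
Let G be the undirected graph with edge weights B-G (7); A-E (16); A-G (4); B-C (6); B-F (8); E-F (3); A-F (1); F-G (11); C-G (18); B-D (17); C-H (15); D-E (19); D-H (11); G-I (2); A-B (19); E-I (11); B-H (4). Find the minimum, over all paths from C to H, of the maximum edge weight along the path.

6

A few of the C→H routes:
C - G - A - E - F - B - D - H: max(18, 4, 16, 3, 8, 17, 11) = 18
C - B - D - H: max(6, 17, 11) = 17
C - G - A - E - F - B - H: max(18, 4, 16, 3, 8, 4) = 18
C - H: max(15) = 15
C - B - H: max(6, 4) = 6
The minimum achievable maximum is 6.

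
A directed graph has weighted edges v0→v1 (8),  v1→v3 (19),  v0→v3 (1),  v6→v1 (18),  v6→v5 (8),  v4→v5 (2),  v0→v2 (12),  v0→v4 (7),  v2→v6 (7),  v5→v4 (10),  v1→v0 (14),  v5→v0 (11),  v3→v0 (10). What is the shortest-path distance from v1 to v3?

15

Paths from v1 to v3:
v1→v0→v3: 14 + 1 = 15
v1→v3: 19
The minimum is 15.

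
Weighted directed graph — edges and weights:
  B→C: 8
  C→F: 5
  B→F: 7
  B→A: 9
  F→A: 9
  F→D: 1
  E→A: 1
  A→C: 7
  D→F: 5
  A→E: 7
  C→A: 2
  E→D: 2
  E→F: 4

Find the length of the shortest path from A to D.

9

Paths from A to D:
A -> E -> F -> D: 7 + 4 + 1 = 12
A -> C -> F -> D: 7 + 5 + 1 = 13
A -> E -> D: 7 + 2 = 9
Shortest: 9.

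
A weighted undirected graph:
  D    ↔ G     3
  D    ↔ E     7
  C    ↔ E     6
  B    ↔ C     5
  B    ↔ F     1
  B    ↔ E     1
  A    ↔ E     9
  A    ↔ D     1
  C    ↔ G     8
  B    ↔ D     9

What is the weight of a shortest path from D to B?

8

Checking several routes:
D -> G -> C -> B: 3 + 8 + 5 = 16
D -> B: 9
D -> A -> E -> B: 1 + 9 + 1 = 11
D -> E -> B: 7 + 1 = 8
The minimum is 8.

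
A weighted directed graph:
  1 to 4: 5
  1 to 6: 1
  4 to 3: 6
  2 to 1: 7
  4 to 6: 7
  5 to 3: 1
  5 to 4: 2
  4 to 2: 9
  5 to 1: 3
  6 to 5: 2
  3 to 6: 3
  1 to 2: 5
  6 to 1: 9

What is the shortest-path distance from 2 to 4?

Paths from 2 to 4:
2 - 1 - 4: 7 + 5 = 12
2 - 1 - 6 - 5 - 4: 7 + 1 + 2 + 2 = 12
The minimum is 12.

12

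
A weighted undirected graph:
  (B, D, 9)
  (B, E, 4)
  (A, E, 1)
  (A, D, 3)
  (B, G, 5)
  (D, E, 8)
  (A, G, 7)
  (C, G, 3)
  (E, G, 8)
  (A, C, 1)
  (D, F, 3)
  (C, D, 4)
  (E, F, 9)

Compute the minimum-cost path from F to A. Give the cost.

6

Comparing a few candidate routes:
F→E→A: 9 + 1 = 10
F→D→C→G→A: 3 + 4 + 3 + 7 = 17
F→D→A: 3 + 3 = 6
F→D→E→A: 3 + 8 + 1 = 12
F→D→C→A: 3 + 4 + 1 = 8
F→D→B→E→A: 3 + 9 + 4 + 1 = 17
Best route has total 6.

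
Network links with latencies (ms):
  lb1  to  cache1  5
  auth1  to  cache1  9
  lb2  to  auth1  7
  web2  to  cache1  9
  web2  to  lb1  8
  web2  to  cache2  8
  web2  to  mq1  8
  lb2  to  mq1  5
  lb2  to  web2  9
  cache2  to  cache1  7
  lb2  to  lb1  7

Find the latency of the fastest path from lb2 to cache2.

17

Comparing a few candidate routes:
lb2-mq1-web2-cache2: 5 + 8 + 8 = 21
lb2-web2-cache2: 9 + 8 = 17
lb2-lb1-cache1-cache2: 7 + 5 + 7 = 19
Shortest: 17 ms.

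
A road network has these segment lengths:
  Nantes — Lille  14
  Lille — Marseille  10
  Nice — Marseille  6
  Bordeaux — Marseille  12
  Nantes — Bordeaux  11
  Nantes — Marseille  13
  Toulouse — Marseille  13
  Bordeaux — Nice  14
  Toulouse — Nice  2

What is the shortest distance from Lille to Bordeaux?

Comparing a few candidate routes:
Lille → Marseille → Bordeaux: 10 + 12 = 22
Lille → Marseille → Nice → Bordeaux: 10 + 6 + 14 = 30
Lille → Nantes → Bordeaux: 14 + 11 = 25
Lille → Marseille → Nantes → Bordeaux: 10 + 13 + 11 = 34
Best route has total 22.

22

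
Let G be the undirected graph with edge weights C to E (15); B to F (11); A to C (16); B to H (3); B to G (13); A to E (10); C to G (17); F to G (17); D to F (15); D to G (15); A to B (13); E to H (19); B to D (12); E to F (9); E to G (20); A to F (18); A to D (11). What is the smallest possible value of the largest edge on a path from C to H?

A few of the C→H routes:
C → E → A → D → G → B → H: max(15, 10, 11, 15, 13, 3) = 15
C → E → A → B → H: max(15, 10, 13, 3) = 15
C → E → A → D → F → B → H: max(15, 10, 11, 15, 11, 3) = 15
Best route has worst link 15.

15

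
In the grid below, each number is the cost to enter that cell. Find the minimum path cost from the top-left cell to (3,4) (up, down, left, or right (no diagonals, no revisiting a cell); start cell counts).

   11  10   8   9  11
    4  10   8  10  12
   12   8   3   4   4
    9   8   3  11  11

One optimal route is [0,0] → [1,0] → [1,1] → [1,2] → [2,2] → [2,3] → [2,4] → [3,4].
Its cost is 11 + 4 + 10 + 8 + 3 + 4 + 4 + 11 = 55.

55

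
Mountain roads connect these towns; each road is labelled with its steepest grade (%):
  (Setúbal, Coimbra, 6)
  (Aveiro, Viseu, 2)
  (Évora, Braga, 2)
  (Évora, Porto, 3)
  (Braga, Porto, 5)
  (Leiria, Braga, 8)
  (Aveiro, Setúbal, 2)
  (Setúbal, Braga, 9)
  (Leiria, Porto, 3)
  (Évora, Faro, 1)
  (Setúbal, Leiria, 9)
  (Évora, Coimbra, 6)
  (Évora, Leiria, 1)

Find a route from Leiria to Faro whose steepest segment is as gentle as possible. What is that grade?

Comparing a few candidate routes:
Leiria → Porto → Évora → Faro: max(3, 3, 1) = 3
Leiria → Braga → Évora → Faro: max(8, 2, 1) = 8
Leiria → Porto → Braga → Évora → Faro: max(3, 5, 2, 1) = 5
Leiria → Évora → Faro: max(1, 1) = 1
The minimum achievable maximum is 1%.

1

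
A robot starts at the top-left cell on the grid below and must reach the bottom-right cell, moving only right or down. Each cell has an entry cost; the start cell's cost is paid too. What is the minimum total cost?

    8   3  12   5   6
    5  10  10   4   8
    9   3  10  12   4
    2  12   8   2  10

Cheapest: r0c0 r0c1 r0c2 r0c3 r1c3 r1c4 r2c4 r3c4
  8 + 3 + 12 + 5 + 4 + 8 + 4 + 10 = 54
For comparison, the top-then-right route costs 56.

54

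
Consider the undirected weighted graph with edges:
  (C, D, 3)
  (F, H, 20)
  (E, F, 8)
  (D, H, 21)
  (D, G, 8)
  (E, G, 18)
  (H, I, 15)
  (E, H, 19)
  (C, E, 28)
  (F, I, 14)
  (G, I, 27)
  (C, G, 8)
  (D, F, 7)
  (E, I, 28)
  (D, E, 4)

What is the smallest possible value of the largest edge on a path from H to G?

15

Some routes from H to G:
H→I→F→D→G: max(15, 14, 7, 8) = 15
H→I→F→E→G: max(15, 14, 8, 18) = 18
H→I→F→D→E→G: max(15, 14, 7, 4, 18) = 18
H→I→F→D→C→G: max(15, 14, 7, 3, 8) = 15
H→I→F→E→D→G: max(15, 14, 8, 4, 8) = 15
H→I→F→E→D→C→G: max(15, 14, 8, 4, 3, 8) = 15
The minimum achievable maximum is 15.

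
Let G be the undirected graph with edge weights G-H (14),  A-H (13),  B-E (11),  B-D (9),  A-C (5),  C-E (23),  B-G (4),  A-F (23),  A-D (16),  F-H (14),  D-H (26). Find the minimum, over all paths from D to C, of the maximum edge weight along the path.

14

Some routes from D to C:
D→B→G→H→A→C: max(9, 4, 14, 13, 5) = 14
D→A→C: max(16, 5) = 16
D→B→E→C: max(9, 11, 23) = 23
The minimum achievable maximum is 14.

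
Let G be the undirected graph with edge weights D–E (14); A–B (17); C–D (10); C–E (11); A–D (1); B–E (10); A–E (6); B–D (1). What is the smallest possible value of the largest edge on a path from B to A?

Checking several routes:
B-E-A: max(10, 6) = 10
B-D-C-E-A: max(1, 10, 11, 6) = 11
B-E-C-D-A: max(10, 11, 10, 1) = 11
B-D-A: max(1, 1) = 1
Best route has worst link 1.

1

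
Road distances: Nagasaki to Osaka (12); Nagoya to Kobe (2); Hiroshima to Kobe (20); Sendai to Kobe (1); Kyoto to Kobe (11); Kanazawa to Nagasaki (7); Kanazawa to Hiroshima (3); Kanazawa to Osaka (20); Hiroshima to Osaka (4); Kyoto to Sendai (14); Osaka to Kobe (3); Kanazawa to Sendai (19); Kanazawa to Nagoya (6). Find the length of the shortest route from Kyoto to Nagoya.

13

Comparing a few candidate routes:
Kyoto → Kobe → Osaka → Hiroshima → Kanazawa → Nagoya: 11 + 3 + 4 + 3 + 6 = 27
Kyoto → Sendai → Kobe → Nagoya: 14 + 1 + 2 = 17
Kyoto → Kobe → Sendai → Kanazawa → Nagoya: 11 + 1 + 19 + 6 = 37
Kyoto → Kobe → Osaka → Nagasaki → Kanazawa → Nagoya: 11 + 3 + 12 + 7 + 6 = 39
Kyoto → Sendai → Kobe → Osaka → Hiroshima → Kanazawa → Nagoya: 14 + 1 + 3 + 4 + 3 + 6 = 31
Kyoto → Kobe → Nagoya: 11 + 2 = 13
Best route has total 13.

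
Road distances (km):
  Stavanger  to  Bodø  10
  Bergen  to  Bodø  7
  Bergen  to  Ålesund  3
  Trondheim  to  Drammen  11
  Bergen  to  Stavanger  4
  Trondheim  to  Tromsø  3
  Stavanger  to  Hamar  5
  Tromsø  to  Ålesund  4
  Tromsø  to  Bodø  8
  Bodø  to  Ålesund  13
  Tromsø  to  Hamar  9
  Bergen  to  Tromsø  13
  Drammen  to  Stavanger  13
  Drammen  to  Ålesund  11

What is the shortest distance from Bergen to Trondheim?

10

Comparing a few candidate routes:
Bergen→Bodø→Tromsø→Trondheim: 7 + 8 + 3 = 18
Bergen→Ålesund→Drammen→Trondheim: 3 + 11 + 11 = 25
Bergen→Tromsø→Trondheim: 13 + 3 = 16
Bergen→Ålesund→Tromsø→Trondheim: 3 + 4 + 3 = 10
Bergen→Stavanger→Hamar→Tromsø→Trondheim: 4 + 5 + 9 + 3 = 21
Bergen→Stavanger→Bodø→Tromsø→Trondheim: 4 + 10 + 8 + 3 = 25
Shortest: 10 km.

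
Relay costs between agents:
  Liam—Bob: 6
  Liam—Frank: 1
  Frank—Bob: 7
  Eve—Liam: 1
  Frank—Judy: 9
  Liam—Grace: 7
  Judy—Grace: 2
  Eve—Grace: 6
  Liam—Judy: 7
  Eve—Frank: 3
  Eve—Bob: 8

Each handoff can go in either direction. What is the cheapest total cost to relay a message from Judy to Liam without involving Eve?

Checking several routes:
Judy-Liam: 7
Judy-Frank-Liam: 9 + 1 = 10
Judy-Grace-Liam: 2 + 7 = 9
The minimum is 7.

7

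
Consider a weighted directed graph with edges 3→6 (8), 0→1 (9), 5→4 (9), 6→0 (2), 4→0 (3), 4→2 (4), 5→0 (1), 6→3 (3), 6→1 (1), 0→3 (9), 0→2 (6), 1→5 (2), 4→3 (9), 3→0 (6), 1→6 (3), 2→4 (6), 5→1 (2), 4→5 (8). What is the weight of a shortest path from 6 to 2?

8

Some routes from 6 to 2:
6 -> 0 -> 2: 2 + 6 = 8
6 -> 1 -> 5 -> 4 -> 0 -> 2: 1 + 2 + 9 + 3 + 6 = 21
6 -> 1 -> 5 -> 4 -> 2: 1 + 2 + 9 + 4 = 16
6 -> 3 -> 0 -> 2: 3 + 6 + 6 = 15
6 -> 0 -> 1 -> 5 -> 4 -> 2: 2 + 9 + 2 + 9 + 4 = 26
6 -> 1 -> 5 -> 0 -> 2: 1 + 2 + 1 + 6 = 10
Shortest: 8.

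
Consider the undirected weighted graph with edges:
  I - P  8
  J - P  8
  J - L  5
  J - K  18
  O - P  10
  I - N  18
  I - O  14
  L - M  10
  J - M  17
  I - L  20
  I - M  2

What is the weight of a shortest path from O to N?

Routes from O to N:
O→P→J→L→I→N: 10 + 8 + 5 + 20 + 18 = 61
O→P→I→N: 10 + 8 + 18 = 36
O→P→J→M→I→N: 10 + 8 + 17 + 2 + 18 = 55
O→P→J→L→M→I→N: 10 + 8 + 5 + 10 + 2 + 18 = 53
O→I→N: 14 + 18 = 32
O→P→J→M→L→I→N: 10 + 8 + 17 + 10 + 20 + 18 = 83
Best route has total 32.

32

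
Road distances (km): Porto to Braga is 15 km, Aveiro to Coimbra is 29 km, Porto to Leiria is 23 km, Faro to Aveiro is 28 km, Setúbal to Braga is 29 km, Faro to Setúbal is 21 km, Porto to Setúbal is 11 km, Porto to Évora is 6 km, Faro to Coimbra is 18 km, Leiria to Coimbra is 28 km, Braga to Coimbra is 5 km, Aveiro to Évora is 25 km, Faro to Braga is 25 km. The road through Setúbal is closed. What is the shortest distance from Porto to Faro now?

38

Some routes from Porto to Faro avoiding Setúbal:
Porto → Braga → Faro: 15 + 25 = 40
Porto → Évora → Aveiro → Faro: 6 + 25 + 28 = 59
Porto → Braga → Coimbra → Aveiro → Faro: 15 + 5 + 29 + 28 = 77
Porto → Leiria → Coimbra → Faro: 23 + 28 + 18 = 69
Porto → Braga → Coimbra → Faro: 15 + 5 + 18 = 38
The minimum is 38 km.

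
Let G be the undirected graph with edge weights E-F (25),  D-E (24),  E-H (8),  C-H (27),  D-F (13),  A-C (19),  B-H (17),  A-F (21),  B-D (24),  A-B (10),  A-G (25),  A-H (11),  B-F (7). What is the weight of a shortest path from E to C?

Some routes from E to C:
E → H → B → A → C: 8 + 17 + 10 + 19 = 54
E → H → A → C: 8 + 11 + 19 = 38
E → H → C: 8 + 27 = 35
Best route has total 35.

35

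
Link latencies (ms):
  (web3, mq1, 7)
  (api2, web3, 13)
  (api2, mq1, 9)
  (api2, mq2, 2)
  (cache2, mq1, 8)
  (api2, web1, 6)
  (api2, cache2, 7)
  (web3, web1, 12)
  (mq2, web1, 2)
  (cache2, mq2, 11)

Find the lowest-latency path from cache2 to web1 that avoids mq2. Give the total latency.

Comparing a few candidate routes:
cache2 -> mq1 -> web3 -> web1: 8 + 7 + 12 = 27
cache2 -> mq1 -> api2 -> web1: 8 + 9 + 6 = 23
cache2 -> mq1 -> web3 -> api2 -> web1: 8 + 7 + 13 + 6 = 34
cache2 -> api2 -> mq1 -> web3 -> web1: 7 + 9 + 7 + 12 = 35
cache2 -> api2 -> web1: 7 + 6 = 13
cache2 -> api2 -> web3 -> web1: 7 + 13 + 12 = 32
Best route has total 13 ms.

13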